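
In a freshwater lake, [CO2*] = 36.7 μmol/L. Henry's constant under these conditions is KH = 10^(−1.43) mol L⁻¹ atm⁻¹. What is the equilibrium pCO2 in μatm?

pCO2 = 988 μatm

KH = 10^(−1.43) = 3.715×10^-2 mol L⁻¹ atm⁻¹
pCO2 = [CO2*]/KH = 36.7×10^-6 / 3.715×10^-2 = 9.88×10^-4 atm = 988 μatm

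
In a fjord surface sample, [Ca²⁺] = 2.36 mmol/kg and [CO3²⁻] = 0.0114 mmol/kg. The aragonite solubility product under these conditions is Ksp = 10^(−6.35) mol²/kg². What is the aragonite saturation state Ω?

Ω = 0.0602

Ksp = 10^(−6.35) = 4.467×10^-7
Ω = [Ca²⁺][CO3²⁻]/Ksp = (2.36×10^-3)(0.0114×10^-3) / 4.467×10^-7 = 0.0602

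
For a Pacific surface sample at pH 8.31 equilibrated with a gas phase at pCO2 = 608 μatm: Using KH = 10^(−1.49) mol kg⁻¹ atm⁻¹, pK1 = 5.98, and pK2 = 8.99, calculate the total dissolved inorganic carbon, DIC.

[CO2*] = KH · pCO2 = 10^(−1.49) × 608×10^-6 = 1.967×10^-5 mol/kg
α₀ = 1/(1 + K1/[H⁺] + K1K2/[H⁺]²) = 1/(1 + 10^+2.33 + 10^+1.65) = 0.003854
DIC = [CO2*]/α₀ = 1.967×10^-5 / 0.003854 = 5.10 mmol/kg

DIC = 5.10 mmol/kg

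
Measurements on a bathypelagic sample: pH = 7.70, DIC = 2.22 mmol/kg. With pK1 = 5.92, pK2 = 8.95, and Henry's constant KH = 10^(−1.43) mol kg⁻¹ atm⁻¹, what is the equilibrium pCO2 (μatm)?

pCO2 = 924 μatm

α₀ = 1 / (1 + K1/[H⁺] + K1K2/[H⁺]²) = 1 / (1 + 10^+1.78 + 10^+0.53)
   = 1 / (1 + 60.256 + 3.3884) = 1/64.644 = 0.01547
[CO2*] = α₀ × DIC = 0.01547 × 2.22 = 0.03434 mmol/kg
pCO2 = [CO2*]/KH = 3.434×10^-5 / 3.715×10^-2 = 924 μatm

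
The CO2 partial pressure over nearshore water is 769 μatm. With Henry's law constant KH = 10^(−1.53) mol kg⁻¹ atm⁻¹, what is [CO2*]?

KH = 10^(−1.53) = 2.951×10^-2 mol kg⁻¹ atm⁻¹
[CO2*] = KH · pCO2 = 2.951×10^-2 × 769×10^-6 atm = 2.27×10^-5 mol/kg

[CO2*] = 22.7 μmol/kg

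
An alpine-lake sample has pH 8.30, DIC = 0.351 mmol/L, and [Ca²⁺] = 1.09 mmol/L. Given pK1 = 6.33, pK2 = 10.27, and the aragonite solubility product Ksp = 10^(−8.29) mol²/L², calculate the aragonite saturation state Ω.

α₂ = 1 / (1 + [H⁺]/K2 + [H⁺]²/(K1K2)) = 1 / (1 + 10^+1.97 + 10^+0.00)
   = 1 / (1 + 93.325 + 1.0000) = 1/95.325 = 0.01049
[CO3²⁻] = α₂ × DIC = 0.01049 × 0.351 = 0.003682 mmol/L = 3.682 μmol/L
Ksp = 10^(−8.29) = 5.129×10^-9
Ω = [Ca²⁺][CO3²⁻]/Ksp = (1.09×10^-3)(3.682×10^-6) / 5.129×10^-9 = 0.783

Ω = 0.783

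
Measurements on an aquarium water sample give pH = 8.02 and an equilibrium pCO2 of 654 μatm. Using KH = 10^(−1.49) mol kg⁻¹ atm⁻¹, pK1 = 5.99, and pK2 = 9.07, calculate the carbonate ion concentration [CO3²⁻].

[CO3²⁻] = 0.202 mmol/kg

[CO2*] = KH · pCO2 = 10^(−1.49) × 654×10^-6 = 2.116×10^-5 mol/kg
α₀ = 1/(1 + K1/[H⁺] + K1K2/[H⁺]²) = 1/(1 + 10^+2.03 + 10^+0.98) = 0.008496
DIC = [CO2*]/α₀ = 2.116×10^-5 / 0.008496 = 2.491 mmol/kg
[CO3²⁻] = α₂·DIC; α₂ = 0.08114, so [CO3²⁻] = 0.08114 × 2.491 = 0.202 mmol/kg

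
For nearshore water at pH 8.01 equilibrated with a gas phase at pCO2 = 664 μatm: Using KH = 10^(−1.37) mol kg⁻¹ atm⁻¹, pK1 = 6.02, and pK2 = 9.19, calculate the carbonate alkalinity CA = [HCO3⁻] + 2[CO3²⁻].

[CO2*] = KH · pCO2 = 10^(−1.37) × 664×10^-6 = 2.832×10^-5 mol/kg
α₀ = 1/(1 + K1/[H⁺] + K1K2/[H⁺]²) = 1/(1 + 10^+1.99 + 10^+0.81) = 0.009507
DIC = [CO2*]/α₀ = 2.832×10^-5 / 0.009507 = 2.979 mmol/kg
CA = (α₁ + 2α₂)·DIC = (0.9291 + 2×0.06139) × 2.979 = 3.13 mmol/kg

CA = 3.13 mmol/kg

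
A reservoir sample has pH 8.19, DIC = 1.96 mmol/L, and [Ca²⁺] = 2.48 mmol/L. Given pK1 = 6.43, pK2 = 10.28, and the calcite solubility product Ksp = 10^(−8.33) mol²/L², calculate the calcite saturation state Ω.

α₂ = 1 / (1 + [H⁺]/K2 + [H⁺]²/(K1K2)) = 1 / (1 + 10^+2.09 + 10^+0.33)
   = 1 / (1 + 123.03 + 2.1380) = 1/126.16 = 0.007926
[CO3²⁻] = α₂ × DIC = 0.007926 × 1.96 = 0.01554 mmol/L = 15.54 μmol/L
Ksp = 10^(−8.33) = 4.677×10^-9
Ω = [Ca²⁺][CO3²⁻]/Ksp = (2.48×10^-3)(1.554×10^-5) / 4.677×10^-9 = 8.24

Ω = 8.24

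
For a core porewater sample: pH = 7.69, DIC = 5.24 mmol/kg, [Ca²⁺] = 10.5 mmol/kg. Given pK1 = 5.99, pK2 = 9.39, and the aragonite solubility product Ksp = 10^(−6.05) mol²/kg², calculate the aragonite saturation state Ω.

α₂ = 1 / (1 + [H⁺]/K2 + [H⁺]²/(K1K2)) = 1 / (1 + 10^+1.70 + 10^+0.00)
   = 1 / (1 + 50.119 + 1.0000) = 1/52.119 = 0.01919
[CO3²⁻] = α₂ × DIC = 0.01919 × 5.24 = 0.1005 mmol/kg
Ksp = 10^(−6.05) = 8.913×10^-7
Ω = [Ca²⁺][CO3²⁻]/Ksp = (10.5×10^-3)(1.005×10^-4) / 8.913×10^-7 = 1.18

Ω = 1.18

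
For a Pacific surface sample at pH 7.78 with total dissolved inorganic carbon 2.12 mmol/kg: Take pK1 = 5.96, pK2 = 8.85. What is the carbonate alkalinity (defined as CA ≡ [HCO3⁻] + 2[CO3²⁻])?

CA = 2.25 mmol/kg

CA = [HCO3⁻] + 2[CO3²⁻] = (α₁ + 2α₂)·DIC
At pH 7.78: [H⁺]/K1 = 10^-1.82 = 0.015136, K2/[H⁺] = 10^-1.07 = 0.085114
α₁ = 1/(1 + 0.015136 + 0.085114) = 1/1.1002 = 0.9089; α₂ = α₁·K2/[H⁺] = 0.07736
α₁ + 2α₂ = 1.0636
CA = 1.0636 × 2.12 = 2.25 mmol/kg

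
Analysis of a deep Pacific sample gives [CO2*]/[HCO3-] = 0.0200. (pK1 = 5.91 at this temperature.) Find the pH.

pH = 7.61

From K1 = [H⁺][HCO3-]/[CO2*]:  pH = pK1 − log₁₀([CO2*]/[HCO3-])
log₁₀(0.0200) = -1.699
pH = 5.91 − (-1.699) = 7.61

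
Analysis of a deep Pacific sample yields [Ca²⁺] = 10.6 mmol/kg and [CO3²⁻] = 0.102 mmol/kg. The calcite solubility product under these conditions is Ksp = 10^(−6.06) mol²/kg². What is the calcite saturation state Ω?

Ω = 1.24

Ksp = 10^(−6.06) = 8.710×10^-7
Ω = [Ca²⁺][CO3²⁻]/Ksp = (10.6×10^-3)(0.102×10^-3) / 8.710×10^-7 = 1.24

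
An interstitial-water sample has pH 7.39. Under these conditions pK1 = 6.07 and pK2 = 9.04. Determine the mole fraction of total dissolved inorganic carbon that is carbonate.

α₂ = 0.0209

α₂ = 1 / (1 + [H⁺]/K2 + [H⁺]²/(K1K2)) = 1 / (1 + 10^+1.65 + 10^+0.33)
   = 1 / (1 + 44.668 + 2.1380) = 1/47.806 = 0.02092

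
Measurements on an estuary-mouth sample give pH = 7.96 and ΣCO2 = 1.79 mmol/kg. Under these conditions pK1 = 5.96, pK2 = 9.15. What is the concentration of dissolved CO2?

[CO2*] = 16.7 μmol/kg

α₀ = 1 / (1 + K1/[H⁺] + K1K2/[H⁺]²) = 1 / (1 + 10^+2.00 + 10^+0.81)
   = 1 / (1 + 100.00 + 6.4565) = 1/107.46 = 0.009306
[CO2*] = α₀ × DIC = 0.009306 × 1.79 = 0.0167 mmol/kg = 16.7 μmol/kg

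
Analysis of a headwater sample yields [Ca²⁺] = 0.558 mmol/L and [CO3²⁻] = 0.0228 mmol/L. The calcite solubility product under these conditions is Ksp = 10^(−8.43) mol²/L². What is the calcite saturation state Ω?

Ksp = 10^(−8.43) = 3.715×10^-9
Ω = [Ca²⁺][CO3²⁻]/Ksp = (0.558×10^-3)(0.0228×10^-3) / 3.715×10^-9 = 3.42

Ω = 3.42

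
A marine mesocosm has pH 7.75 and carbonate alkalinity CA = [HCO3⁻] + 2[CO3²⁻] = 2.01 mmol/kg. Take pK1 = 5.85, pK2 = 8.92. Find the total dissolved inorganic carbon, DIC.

CA = [HCO3⁻] + 2[CO3²⁻] = (α₁ + 2α₂)·DIC
At pH 7.75: [H⁺]/K1 = 10^-1.90 = 0.012589, K2/[H⁺] = 10^-1.17 = 0.067608
α₁ = 1/(1 + 0.012589 + 0.067608) = 1/1.0802 = 0.9258; α₂ = α₁·K2/[H⁺] = 0.06259
α₁ + 2α₂ = 1.0509
DIC = CA / (α₁ + 2α₂) = 2.01 / 1.0509 = 1.91 mmol/kg

DIC = 1.91 mmol/kg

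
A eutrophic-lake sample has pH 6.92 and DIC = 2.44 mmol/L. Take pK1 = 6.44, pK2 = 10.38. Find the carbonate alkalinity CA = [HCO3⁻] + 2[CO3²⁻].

CA = [HCO3⁻] + 2[CO3²⁻] = (α₁ + 2α₂)·DIC
At pH 6.92: [H⁺]/K1 = 10^-0.48 = 0.33113, K2/[H⁺] = 10^-3.46 = 0.00034674
α₁ = 1/(1 + 0.33113 + 0.00034674) = 1/1.3315 = 0.7510; α₂ = α₁·K2/[H⁺] = 0.0002604
α₁ + 2α₂ = 0.7516
CA = 0.7516 × 2.44 = 1.83 mmol/L

CA = 1.83 mmol/L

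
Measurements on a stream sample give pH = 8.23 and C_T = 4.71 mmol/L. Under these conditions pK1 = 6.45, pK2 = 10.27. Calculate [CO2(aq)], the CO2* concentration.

α₀ = 1 / (1 + K1/[H⁺] + K1K2/[H⁺]²) = 1 / (1 + 10^+1.78 + 10^-0.26)
   = 1 / (1 + 60.256 + 0.54954) = 1/61.805 = 0.01618
[CO2*] = α₀ × DIC = 0.01618 × 4.71 = 0.0762 mmol/L

[CO2*] = 0.0762 mmol/L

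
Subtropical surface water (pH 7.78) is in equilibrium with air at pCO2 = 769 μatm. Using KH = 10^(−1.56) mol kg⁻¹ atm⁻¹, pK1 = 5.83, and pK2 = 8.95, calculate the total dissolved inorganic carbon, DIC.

[CO2*] = KH · pCO2 = 10^(−1.56) × 769×10^-6 = 2.118×10^-5 mol/kg
α₀ = 1/(1 + K1/[H⁺] + K1K2/[H⁺]²) = 1/(1 + 10^+1.95 + 10^+0.78) = 0.01040
DIC = [CO2*]/α₀ = 2.118×10^-5 / 0.01040 = 2.04 mmol/kg

DIC = 2.04 mmol/kg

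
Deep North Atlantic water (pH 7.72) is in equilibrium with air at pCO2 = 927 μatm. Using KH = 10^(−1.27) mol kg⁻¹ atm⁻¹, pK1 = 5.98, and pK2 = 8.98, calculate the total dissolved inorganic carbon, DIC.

DIC = 2.94 mmol/kg

[CO2*] = KH · pCO2 = 10^(−1.27) × 927×10^-6 = 4.978×10^-5 mol/kg
α₀ = 1/(1 + K1/[H⁺] + K1K2/[H⁺]²) = 1/(1 + 10^+1.74 + 10^+0.48) = 0.01696
DIC = [CO2*]/α₀ = 4.978×10^-5 / 0.01696 = 2.94 mmol/kg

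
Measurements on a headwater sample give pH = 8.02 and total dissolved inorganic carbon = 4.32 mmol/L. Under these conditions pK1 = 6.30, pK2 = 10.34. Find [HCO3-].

α₁ = 1 / (1 + [H⁺]/K1 + K2/[H⁺]) = 1 / (1 + 10^-1.72 + 10^-2.32)
   = 1 / (1 + 0.019055 + 0.0047863) = 1/1.0238 = 0.9767
[HCO3⁻] = α₁ × DIC = 0.9767 × 4.32 = 4.22 mmol/L

[HCO3⁻] = 4.22 mmol/L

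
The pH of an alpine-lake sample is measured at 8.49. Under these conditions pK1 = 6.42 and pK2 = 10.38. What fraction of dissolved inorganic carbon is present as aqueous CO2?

α₀ = 1 / (1 + K1/[H⁺] + K1K2/[H⁺]²) = 1 / (1 + 10^+2.07 + 10^+0.18)
   = 1 / (1 + 117.49 + 1.5136) = 1/120.00 = 0.008333

α₀ = 0.00833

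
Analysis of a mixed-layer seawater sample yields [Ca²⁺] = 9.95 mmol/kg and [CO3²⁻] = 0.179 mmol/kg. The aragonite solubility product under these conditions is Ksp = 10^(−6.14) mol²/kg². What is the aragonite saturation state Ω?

Ω = 2.46

Ksp = 10^(−6.14) = 7.244×10^-7
Ω = [Ca²⁺][CO3²⁻]/Ksp = (9.95×10^-3)(0.179×10^-3) / 7.244×10^-7 = 2.46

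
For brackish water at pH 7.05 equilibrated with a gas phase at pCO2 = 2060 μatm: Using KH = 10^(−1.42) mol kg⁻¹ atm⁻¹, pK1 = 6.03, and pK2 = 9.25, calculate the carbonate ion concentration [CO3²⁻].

[CO3²⁻] = 5.17 μmol/kg

[CO2*] = KH · pCO2 = 10^(−1.42) × 2060×10^-6 = 7.832×10^-5 mol/kg
α₀ = 1/(1 + K1/[H⁺] + K1K2/[H⁺]²) = 1/(1 + 10^+1.02 + 10^-1.18) = 0.08667
DIC = [CO2*]/α₀ = 7.832×10^-5 / 0.08667 = 0.9036 mmol/kg
[CO3²⁻] = α₂·DIC; α₂ = 0.005727, so [CO3²⁻] = 0.005727 × 0.9036 = 0.00517 mmol/kg = 5.17 μmol/kg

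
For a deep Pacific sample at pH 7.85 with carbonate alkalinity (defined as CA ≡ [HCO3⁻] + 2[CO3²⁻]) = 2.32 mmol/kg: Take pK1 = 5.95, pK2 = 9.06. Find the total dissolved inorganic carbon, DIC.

CA = [HCO3⁻] + 2[CO3²⁻] = (α₁ + 2α₂)·DIC
At pH 7.85: [H⁺]/K1 = 10^-1.90 = 0.012589, K2/[H⁺] = 10^-1.21 = 0.061660
α₁ = 1/(1 + 0.012589 + 0.061660) = 1/1.0742 = 0.9309; α₂ = α₁·K2/[H⁺] = 0.05740
α₁ + 2α₂ = 1.0457
DIC = CA / (α₁ + 2α₂) = 2.32 / 1.0457 = 2.22 mmol/kg

DIC = 2.22 mmol/kg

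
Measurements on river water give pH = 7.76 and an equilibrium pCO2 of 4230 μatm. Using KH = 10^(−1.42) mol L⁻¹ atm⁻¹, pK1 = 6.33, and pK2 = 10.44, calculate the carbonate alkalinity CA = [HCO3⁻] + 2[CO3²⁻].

CA = 4.35 mmol/L

[CO2*] = KH · pCO2 = 10^(−1.42) × 4230×10^-6 = 1.608×10^-4 mol/L
α₀ = 1/(1 + K1/[H⁺] + K1K2/[H⁺]²) = 1/(1 + 10^+1.43 + 10^-1.25) = 0.03575
DIC = [CO2*]/α₀ = 1.608×10^-4 / 0.03575 = 4.498 mmol/L
CA = (α₁ + 2α₂)·DIC = (0.9622 + 2×0.002010) × 4.498 = 4.35 mmol/L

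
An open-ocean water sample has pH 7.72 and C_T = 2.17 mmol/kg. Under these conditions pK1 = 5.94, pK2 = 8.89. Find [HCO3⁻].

α₁ = 1 / (1 + [H⁺]/K1 + K2/[H⁺]) = 1 / (1 + 10^-1.78 + 10^-1.17)
   = 1 / (1 + 0.016596 + 0.067608) = 1/1.0842 = 0.9223
[HCO3⁻] = α₁ × DIC = 0.9223 × 2.17 = 2.00 mmol/kg

[HCO3⁻] = 2.00 mmol/kg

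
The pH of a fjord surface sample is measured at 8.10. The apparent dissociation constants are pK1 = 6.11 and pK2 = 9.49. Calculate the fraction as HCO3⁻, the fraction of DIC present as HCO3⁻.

α₁ = 1 / (1 + [H⁺]/K1 + K2/[H⁺]) = 1 / (1 + 10^-1.99 + 10^-1.39)
   = 1 / (1 + 0.010233 + 0.040738) = 1/1.0510 = 0.9515

α₁ = 0.952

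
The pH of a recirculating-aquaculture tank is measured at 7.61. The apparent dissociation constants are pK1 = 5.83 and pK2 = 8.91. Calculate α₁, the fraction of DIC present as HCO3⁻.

α₁ = 1 / (1 + [H⁺]/K1 + K2/[H⁺]) = 1 / (1 + 10^-1.78 + 10^-1.30)
   = 1 / (1 + 0.016596 + 0.050119) = 1/1.0667 = 0.9375

α₁ = 0.937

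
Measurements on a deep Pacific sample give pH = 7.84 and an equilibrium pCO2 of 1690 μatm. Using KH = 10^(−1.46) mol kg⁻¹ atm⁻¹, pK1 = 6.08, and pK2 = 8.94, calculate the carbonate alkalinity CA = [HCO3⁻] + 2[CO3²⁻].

[CO2*] = KH · pCO2 = 10^(−1.46) × 1690×10^-6 = 5.860×10^-5 mol/kg
α₀ = 1/(1 + K1/[H⁺] + K1K2/[H⁺]²) = 1/(1 + 10^+1.76 + 10^+0.66) = 0.01584
DIC = [CO2*]/α₀ = 5.860×10^-5 / 0.01584 = 3.698 mmol/kg
CA = (α₁ + 2α₂)·DIC = (0.9117 + 2×0.07242) × 3.698 = 3.91 mmol/kg

CA = 3.91 mmol/kg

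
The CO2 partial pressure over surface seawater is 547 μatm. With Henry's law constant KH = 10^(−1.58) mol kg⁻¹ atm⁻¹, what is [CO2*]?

[CO2*] = 14.4 μmol/kg

KH = 10^(−1.58) = 2.630×10^-2 mol kg⁻¹ atm⁻¹
[CO2*] = KH · pCO2 = 2.630×10^-2 × 547×10^-6 atm = 1.44×10^-5 mol/kg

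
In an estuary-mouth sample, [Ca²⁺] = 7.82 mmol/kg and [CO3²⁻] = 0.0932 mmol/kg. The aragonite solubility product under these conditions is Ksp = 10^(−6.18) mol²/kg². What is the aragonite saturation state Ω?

Ksp = 10^(−6.18) = 6.607×10^-7
Ω = [Ca²⁺][CO3²⁻]/Ksp = (7.82×10^-3)(0.0932×10^-3) / 6.607×10^-7 = 1.10

Ω = 1.10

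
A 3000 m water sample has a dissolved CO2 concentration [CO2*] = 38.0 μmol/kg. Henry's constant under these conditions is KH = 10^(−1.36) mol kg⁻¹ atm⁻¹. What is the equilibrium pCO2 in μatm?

KH = 10^(−1.36) = 4.365×10^-2 mol kg⁻¹ atm⁻¹
pCO2 = [CO2*]/KH = 38.0×10^-6 / 4.365×10^-2 = 8.71×10^-4 atm = 871 μatm

pCO2 = 871 μatm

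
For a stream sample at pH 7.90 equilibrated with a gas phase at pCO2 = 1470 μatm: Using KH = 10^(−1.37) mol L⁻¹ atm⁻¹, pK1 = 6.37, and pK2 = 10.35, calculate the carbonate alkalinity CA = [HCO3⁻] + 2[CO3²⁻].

CA = 2.14 mmol/L

[CO2*] = KH · pCO2 = 10^(−1.37) × 1470×10^-6 = 6.271×10^-5 mol/L
α₀ = 1/(1 + K1/[H⁺] + K1K2/[H⁺]²) = 1/(1 + 10^+1.53 + 10^-0.92) = 0.02857
DIC = [CO2*]/α₀ = 6.271×10^-5 / 0.02857 = 2.195 mmol/L
CA = (α₁ + 2α₂)·DIC = (0.9680 + 2×0.003435) × 2.195 = 2.14 mmol/L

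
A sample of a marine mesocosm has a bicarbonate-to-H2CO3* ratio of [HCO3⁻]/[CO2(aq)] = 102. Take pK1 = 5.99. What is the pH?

From K1 = [H⁺][HCO3⁻]/[CO2(aq)]:  pH = pK1 + log₁₀([HCO3⁻]/[CO2(aq)])
log₁₀(102) = +2.009
pH = 5.99 + (+2.009) = 8.00

pH = 8.00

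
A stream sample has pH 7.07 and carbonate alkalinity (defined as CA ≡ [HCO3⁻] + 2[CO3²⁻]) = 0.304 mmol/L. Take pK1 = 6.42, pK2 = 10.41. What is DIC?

CA = [HCO3⁻] + 2[CO3²⁻] = (α₁ + 2α₂)·DIC
At pH 7.07: [H⁺]/K1 = 10^-0.65 = 0.22387, K2/[H⁺] = 10^-3.34 = 0.00045709
α₁ = 1/(1 + 0.22387 + 0.00045709) = 1/1.2243 = 0.8168; α₂ = α₁·K2/[H⁺] = 0.0003733
α₁ + 2α₂ = 0.8175
DIC = CA / (α₁ + 2α₂) = 0.304 / 0.8175 = 0.372 mmol/L

DIC = 0.372 mmol/L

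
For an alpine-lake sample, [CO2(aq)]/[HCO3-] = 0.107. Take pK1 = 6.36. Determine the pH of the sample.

From K1 = [H⁺][HCO3-]/[CO2(aq)]:  pH = pK1 − log₁₀([CO2(aq)]/[HCO3-])
log₁₀(0.107) = -0.971
pH = 6.36 − (-0.971) = 7.33

pH = 7.33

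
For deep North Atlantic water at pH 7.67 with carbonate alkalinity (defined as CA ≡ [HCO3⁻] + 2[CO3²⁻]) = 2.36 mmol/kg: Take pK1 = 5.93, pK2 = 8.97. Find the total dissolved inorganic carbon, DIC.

CA = [HCO3⁻] + 2[CO3²⁻] = (α₁ + 2α₂)·DIC
At pH 7.67: [H⁺]/K1 = 10^-1.74 = 0.018197, K2/[H⁺] = 10^-1.30 = 0.050119
α₁ = 1/(1 + 0.018197 + 0.050119) = 1/1.0683 = 0.9361; α₂ = α₁·K2/[H⁺] = 0.04691
α₁ + 2α₂ = 1.0299
DIC = CA / (α₁ + 2α₂) = 2.36 / 1.0299 = 2.29 mmol/kg

DIC = 2.29 mmol/kg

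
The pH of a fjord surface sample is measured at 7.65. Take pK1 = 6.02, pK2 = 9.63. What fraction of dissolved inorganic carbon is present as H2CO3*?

α₀ = 0.0227

α₀ = 1 / (1 + K1/[H⁺] + K1K2/[H⁺]²) = 1 / (1 + 10^+1.63 + 10^-0.35)
   = 1 / (1 + 42.658 + 0.44668) = 1/44.105 = 0.02267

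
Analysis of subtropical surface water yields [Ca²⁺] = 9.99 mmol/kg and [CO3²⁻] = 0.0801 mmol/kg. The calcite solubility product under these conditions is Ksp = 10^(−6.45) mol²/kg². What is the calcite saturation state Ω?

Ksp = 10^(−6.45) = 3.548×10^-7
Ω = [Ca²⁺][CO3²⁻]/Ksp = (9.99×10^-3)(0.0801×10^-3) / 3.548×10^-7 = 2.26

Ω = 2.26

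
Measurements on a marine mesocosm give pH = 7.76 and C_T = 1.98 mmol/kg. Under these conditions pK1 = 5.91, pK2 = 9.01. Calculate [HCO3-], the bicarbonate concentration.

α₁ = 1 / (1 + [H⁺]/K1 + K2/[H⁺]) = 1 / (1 + 10^-1.85 + 10^-1.25)
   = 1 / (1 + 0.014125 + 0.056234) = 1/1.0704 = 0.9343
[HCO3⁻] = α₁ × DIC = 0.9343 × 1.98 = 1.85 mmol/kg

[HCO3⁻] = 1.85 mmol/kg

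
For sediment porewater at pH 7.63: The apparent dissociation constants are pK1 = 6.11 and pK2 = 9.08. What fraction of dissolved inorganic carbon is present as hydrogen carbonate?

α₁ = 1 / (1 + [H⁺]/K1 + K2/[H⁺]) = 1 / (1 + 10^-1.52 + 10^-1.45)
   = 1 / (1 + 0.030200 + 0.035481) = 1/1.0657 = 0.9384

α₁ = 0.938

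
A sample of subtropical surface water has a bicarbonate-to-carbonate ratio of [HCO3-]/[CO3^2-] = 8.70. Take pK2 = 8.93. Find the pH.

pH = 7.99

From K2 = [H⁺][CO3^2-]/[HCO3-]:  pH = pK2 − log₁₀([HCO3-]/[CO3^2-])
log₁₀(8.70) = +0.940
pH = 8.93 − (+0.940) = 7.99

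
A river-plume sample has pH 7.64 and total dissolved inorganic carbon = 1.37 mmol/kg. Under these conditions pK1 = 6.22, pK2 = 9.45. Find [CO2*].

[CO2*] = 0.0494 mmol/kg

α₀ = 1 / (1 + K1/[H⁺] + K1K2/[H⁺]²) = 1 / (1 + 10^+1.42 + 10^-0.39)
   = 1 / (1 + 26.303 + 0.40738) = 1/27.710 = 0.03609
[CO2*] = α₀ × DIC = 0.03609 × 1.37 = 0.0494 mmol/kg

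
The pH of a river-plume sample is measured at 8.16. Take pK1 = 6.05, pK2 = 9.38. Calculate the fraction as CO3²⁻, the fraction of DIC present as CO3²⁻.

α₂ = 1 / (1 + [H⁺]/K2 + [H⁺]²/(K1K2)) = 1 / (1 + 10^+1.22 + 10^-0.89)
   = 1 / (1 + 16.596 + 0.12882) = 1/17.725 = 0.05642

α₂ = 0.0564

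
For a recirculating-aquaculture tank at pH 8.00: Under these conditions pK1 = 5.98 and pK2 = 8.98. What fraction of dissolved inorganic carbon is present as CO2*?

α₀ = 1 / (1 + K1/[H⁺] + K1K2/[H⁺]²) = 1 / (1 + 10^+2.02 + 10^+1.04)
   = 1 / (1 + 104.71 + 10.965) = 1/116.68 = 0.008571

α₀ = 0.00857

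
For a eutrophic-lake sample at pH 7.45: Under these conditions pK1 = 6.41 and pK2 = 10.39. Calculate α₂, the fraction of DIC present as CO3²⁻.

α₂ = 0.00105

α₂ = 1 / (1 + [H⁺]/K2 + [H⁺]²/(K1K2)) = 1 / (1 + 10^+2.94 + 10^+1.90)
   = 1 / (1 + 870.96 + 79.433) = 1/951.40 = 0.001051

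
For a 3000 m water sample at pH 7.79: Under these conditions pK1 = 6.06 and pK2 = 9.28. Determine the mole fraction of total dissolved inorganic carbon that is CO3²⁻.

α₂ = 1 / (1 + [H⁺]/K2 + [H⁺]²/(K1K2)) = 1 / (1 + 10^+1.49 + 10^-0.24)
   = 1 / (1 + 30.903 + 0.57544) = 1/32.478 = 0.03079

α₂ = 0.0308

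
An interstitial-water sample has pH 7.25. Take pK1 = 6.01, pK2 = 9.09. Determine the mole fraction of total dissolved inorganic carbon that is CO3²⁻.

α₂ = 0.0135

α₂ = 1 / (1 + [H⁺]/K2 + [H⁺]²/(K1K2)) = 1 / (1 + 10^+1.84 + 10^+0.60)
   = 1 / (1 + 69.183 + 3.9811) = 1/74.164 = 0.01348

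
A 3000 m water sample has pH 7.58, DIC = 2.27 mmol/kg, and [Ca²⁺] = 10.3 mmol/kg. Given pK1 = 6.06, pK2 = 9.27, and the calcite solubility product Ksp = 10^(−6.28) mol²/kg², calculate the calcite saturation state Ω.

Ω = 0.866

α₂ = 1 / (1 + [H⁺]/K2 + [H⁺]²/(K1K2)) = 1 / (1 + 10^+1.69 + 10^+0.17)
   = 1 / (1 + 48.978 + 1.4791) = 1/51.457 = 0.01943
[CO3²⁻] = α₂ × DIC = 0.01943 × 2.27 = 0.04411 mmol/kg
Ksp = 10^(−6.28) = 5.248×10^-7
Ω = [Ca²⁺][CO3²⁻]/Ksp = (10.3×10^-3)(4.411×10^-5) / 5.248×10^-7 = 0.866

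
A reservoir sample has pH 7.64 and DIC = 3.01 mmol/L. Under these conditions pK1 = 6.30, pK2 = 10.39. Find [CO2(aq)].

α₀ = 1 / (1 + K1/[H⁺] + K1K2/[H⁺]²) = 1 / (1 + 10^+1.34 + 10^-1.41)
   = 1 / (1 + 21.878 + 0.038905) = 1/22.917 = 0.04364
[CO2*] = α₀ × DIC = 0.04364 × 3.01 = 0.131 mmol/L

[CO2*] = 0.131 mmol/L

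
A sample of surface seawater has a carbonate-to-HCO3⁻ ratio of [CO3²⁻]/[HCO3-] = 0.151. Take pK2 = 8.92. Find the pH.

pH = 8.10

From K2 = [H⁺][CO3²⁻]/[HCO3-]:  pH = pK2 + log₁₀([CO3²⁻]/[HCO3-])
log₁₀(0.151) = -0.821
pH = 8.92 + (-0.821) = 8.10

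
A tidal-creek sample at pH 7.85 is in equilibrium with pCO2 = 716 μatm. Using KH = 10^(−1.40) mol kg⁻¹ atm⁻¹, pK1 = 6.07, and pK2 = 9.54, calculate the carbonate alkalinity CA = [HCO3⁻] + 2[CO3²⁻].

CA = 1.79 mmol/kg

[CO2*] = KH · pCO2 = 10^(−1.40) × 716×10^-6 = 2.850×10^-5 mol/kg
α₀ = 1/(1 + K1/[H⁺] + K1K2/[H⁺]²) = 1/(1 + 10^+1.78 + 10^+0.09) = 0.01600
DIC = [CO2*]/α₀ = 2.850×10^-5 / 0.01600 = 1.781 mmol/kg
CA = (α₁ + 2α₂)·DIC = (0.9643 + 2×0.01969) × 1.781 = 1.79 mmol/kg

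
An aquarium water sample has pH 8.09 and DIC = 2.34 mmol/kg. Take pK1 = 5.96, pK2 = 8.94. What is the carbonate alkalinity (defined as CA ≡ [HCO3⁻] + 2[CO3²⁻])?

CA = [HCO3⁻] + 2[CO3²⁻] = (α₁ + 2α₂)·DIC
At pH 8.09: [H⁺]/K1 = 10^-2.13 = 0.0074131, K2/[H⁺] = 10^-0.85 = 0.14125
α₁ = 1/(1 + 0.0074131 + 0.14125) = 1/1.1487 = 0.8706; α₂ = α₁·K2/[H⁺] = 0.1230
α₁ + 2α₂ = 1.1165
CA = 1.1165 × 2.34 = 2.61 mmol/kg

CA = 2.61 mmol/kg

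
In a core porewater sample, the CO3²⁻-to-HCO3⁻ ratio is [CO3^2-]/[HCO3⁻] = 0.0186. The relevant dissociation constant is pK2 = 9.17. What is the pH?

From K2 = [H⁺][CO3^2-]/[HCO3⁻]:  pH = pK2 + log₁₀([CO3^2-]/[HCO3⁻])
log₁₀(0.0186) = -1.730
pH = 9.17 + (-1.730) = 7.44

pH = 7.44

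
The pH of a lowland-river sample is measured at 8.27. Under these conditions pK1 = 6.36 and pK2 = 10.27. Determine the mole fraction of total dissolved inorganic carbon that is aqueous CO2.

α₀ = 0.0120

α₀ = 1 / (1 + K1/[H⁺] + K1K2/[H⁺]²) = 1 / (1 + 10^+1.91 + 10^-0.09)
   = 1 / (1 + 81.283 + 0.81283) = 1/83.096 = 0.01203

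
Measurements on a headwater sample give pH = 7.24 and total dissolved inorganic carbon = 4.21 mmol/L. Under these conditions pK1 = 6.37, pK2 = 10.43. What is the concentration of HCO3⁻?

α₁ = 1 / (1 + [H⁺]/K1 + K2/[H⁺]) = 1 / (1 + 10^-0.87 + 10^-3.19)
   = 1 / (1 + 0.13490 + 0.00064565) = 1/1.1355 = 0.8806
[HCO3⁻] = α₁ × DIC = 0.8806 × 4.21 = 3.71 mmol/L

[HCO3⁻] = 3.71 mmol/L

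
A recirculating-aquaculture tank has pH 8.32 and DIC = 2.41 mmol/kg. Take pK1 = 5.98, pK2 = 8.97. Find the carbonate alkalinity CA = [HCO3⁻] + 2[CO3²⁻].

CA = [HCO3⁻] + 2[CO3²⁻] = (α₁ + 2α₂)·DIC
At pH 8.32: [H⁺]/K1 = 10^-2.34 = 0.0045709, K2/[H⁺] = 10^-0.65 = 0.22387
α₁ = 1/(1 + 0.0045709 + 0.22387) = 1/1.2284 = 0.8140; α₂ = α₁·K2/[H⁺] = 0.1822
α₁ + 2α₂ = 1.1785
CA = 1.1785 × 2.41 = 2.84 mmol/kg

CA = 2.84 mmol/kg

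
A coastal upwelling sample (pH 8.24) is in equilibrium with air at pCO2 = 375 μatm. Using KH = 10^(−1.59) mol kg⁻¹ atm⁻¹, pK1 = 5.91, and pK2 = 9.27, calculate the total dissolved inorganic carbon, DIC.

[CO2*] = KH · pCO2 = 10^(−1.59) × 375×10^-6 = 9.639×10^-6 mol/kg
α₀ = 1/(1 + K1/[H⁺] + K1K2/[H⁺]²) = 1/(1 + 10^+2.33 + 10^+1.30) = 0.004260
DIC = [CO2*]/α₀ = 9.639×10^-6 / 0.004260 = 2.26 mmol/kg

DIC = 2.26 mmol/kg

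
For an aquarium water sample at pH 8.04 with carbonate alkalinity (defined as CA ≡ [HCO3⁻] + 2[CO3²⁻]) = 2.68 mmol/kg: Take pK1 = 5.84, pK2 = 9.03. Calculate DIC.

CA = [HCO3⁻] + 2[CO3²⁻] = (α₁ + 2α₂)·DIC
At pH 8.04: [H⁺]/K1 = 10^-2.20 = 0.0063096, K2/[H⁺] = 10^-0.99 = 0.10233
α₁ = 1/(1 + 0.0063096 + 0.10233) = 1/1.1086 = 0.9020; α₂ = α₁·K2/[H⁺] = 0.09230
α₁ + 2α₂ = 1.0866
DIC = CA / (α₁ + 2α₂) = 2.68 / 1.0866 = 2.47 mmol/kg

DIC = 2.47 mmol/kg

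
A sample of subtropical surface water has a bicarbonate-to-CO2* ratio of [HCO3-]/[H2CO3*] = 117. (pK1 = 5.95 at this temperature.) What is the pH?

From K1 = [H⁺][HCO3-]/[H2CO3*]:  pH = pK1 + log₁₀([HCO3-]/[H2CO3*])
log₁₀(117) = +2.068
pH = 5.95 + (+2.068) = 8.02

pH = 8.02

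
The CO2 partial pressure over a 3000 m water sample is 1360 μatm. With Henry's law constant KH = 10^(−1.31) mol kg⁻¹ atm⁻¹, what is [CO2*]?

KH = 10^(−1.31) = 4.898×10^-2 mol kg⁻¹ atm⁻¹
[CO2*] = KH · pCO2 = 4.898×10^-2 × 1360×10^-6 atm = 6.66×10^-5 mol/kg

[CO2*] = 66.6 μmol/kg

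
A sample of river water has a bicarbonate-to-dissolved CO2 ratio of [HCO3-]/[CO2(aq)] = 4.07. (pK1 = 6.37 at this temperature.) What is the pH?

From K1 = [H⁺][HCO3-]/[CO2(aq)]:  pH = pK1 + log₁₀([HCO3-]/[CO2(aq)])
log₁₀(4.07) = +0.610
pH = 6.37 + (+0.610) = 6.98

pH = 6.98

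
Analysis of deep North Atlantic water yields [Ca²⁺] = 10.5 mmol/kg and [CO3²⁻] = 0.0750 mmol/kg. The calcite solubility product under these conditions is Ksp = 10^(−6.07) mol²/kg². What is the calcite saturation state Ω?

Ksp = 10^(−6.07) = 8.511×10^-7
Ω = [Ca²⁺][CO3²⁻]/Ksp = (10.5×10^-3)(0.0750×10^-3) / 8.511×10^-7 = 0.925

Ω = 0.925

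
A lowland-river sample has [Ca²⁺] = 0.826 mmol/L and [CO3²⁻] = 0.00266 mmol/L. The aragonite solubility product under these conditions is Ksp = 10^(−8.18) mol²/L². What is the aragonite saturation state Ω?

Ksp = 10^(−8.18) = 6.607×10^-9
Ω = [Ca²⁺][CO3²⁻]/Ksp = (0.826×10^-3)(0.00266×10^-3) / 6.607×10^-9 = 0.333

Ω = 0.333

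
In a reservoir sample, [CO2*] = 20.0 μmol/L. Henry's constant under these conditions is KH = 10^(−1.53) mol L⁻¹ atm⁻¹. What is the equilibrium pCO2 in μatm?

pCO2 = 678 μatm

KH = 10^(−1.53) = 2.951×10^-2 mol L⁻¹ atm⁻¹
pCO2 = [CO2*]/KH = 20.0×10^-6 / 2.951×10^-2 = 6.78×10^-4 atm = 678 μatm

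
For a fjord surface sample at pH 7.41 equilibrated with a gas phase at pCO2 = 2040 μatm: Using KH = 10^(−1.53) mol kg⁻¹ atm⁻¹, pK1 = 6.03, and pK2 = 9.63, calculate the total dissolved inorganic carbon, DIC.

DIC = 1.51 mmol/kg

[CO2*] = KH · pCO2 = 10^(−1.53) × 2040×10^-6 = 6.020×10^-5 mol/kg
α₀ = 1/(1 + K1/[H⁺] + K1K2/[H⁺]²) = 1/(1 + 10^+1.38 + 10^-0.84) = 0.03979
DIC = [CO2*]/α₀ = 6.020×10^-5 / 0.03979 = 1.51 mmol/kg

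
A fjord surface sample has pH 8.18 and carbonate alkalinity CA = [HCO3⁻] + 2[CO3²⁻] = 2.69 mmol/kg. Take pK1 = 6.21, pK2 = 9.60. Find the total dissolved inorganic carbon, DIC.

DIC = 2.62 mmol/kg

CA = [HCO3⁻] + 2[CO3²⁻] = (α₁ + 2α₂)·DIC
At pH 8.18: [H⁺]/K1 = 10^-1.97 = 0.010715, K2/[H⁺] = 10^-1.42 = 0.038019
α₁ = 1/(1 + 0.010715 + 0.038019) = 1/1.0487 = 0.9535; α₂ = α₁·K2/[H⁺] = 0.03625
α₁ + 2α₂ = 1.0260
DIC = CA / (α₁ + 2α₂) = 2.69 / 1.0260 = 2.62 mmol/kg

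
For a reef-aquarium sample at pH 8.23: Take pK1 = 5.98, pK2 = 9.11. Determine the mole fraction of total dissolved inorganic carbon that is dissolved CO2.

α₀ = 0.00494

α₀ = 1 / (1 + K1/[H⁺] + K1K2/[H⁺]²) = 1 / (1 + 10^+2.25 + 10^+1.37)
   = 1 / (1 + 177.83 + 23.442) = 1/202.27 = 0.004944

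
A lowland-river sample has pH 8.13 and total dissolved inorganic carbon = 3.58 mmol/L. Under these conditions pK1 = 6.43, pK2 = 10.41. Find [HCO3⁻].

[HCO3⁻] = 3.49 mmol/L

α₁ = 1 / (1 + [H⁺]/K1 + K2/[H⁺]) = 1 / (1 + 10^-1.70 + 10^-2.28)
   = 1 / (1 + 0.019953 + 0.0052481) = 1/1.0252 = 0.9754
[HCO3⁻] = α₁ × DIC = 0.9754 × 3.58 = 3.49 mmol/L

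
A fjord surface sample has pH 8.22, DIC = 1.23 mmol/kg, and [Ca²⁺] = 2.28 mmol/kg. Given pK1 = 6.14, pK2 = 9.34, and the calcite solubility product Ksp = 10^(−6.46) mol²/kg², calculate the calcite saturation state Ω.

Ω = 0.566

α₂ = 1 / (1 + [H⁺]/K2 + [H⁺]²/(K1K2)) = 1 / (1 + 10^+1.12 + 10^-0.96)
   = 1 / (1 + 13.183 + 0.10965) = 1/14.292 = 0.06997
[CO3²⁻] = α₂ × DIC = 0.06997 × 1.23 = 0.08606 mmol/kg
Ksp = 10^(−6.46) = 3.467×10^-7
Ω = [Ca²⁺][CO3²⁻]/Ksp = (2.28×10^-3)(8.606×10^-5) / 3.467×10^-7 = 0.566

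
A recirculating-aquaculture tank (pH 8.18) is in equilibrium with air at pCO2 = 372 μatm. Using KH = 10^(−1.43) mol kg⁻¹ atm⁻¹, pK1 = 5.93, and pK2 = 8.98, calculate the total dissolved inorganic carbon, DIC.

[CO2*] = KH · pCO2 = 10^(−1.43) × 372×10^-6 = 1.382×10^-5 mol/kg
α₀ = 1/(1 + K1/[H⁺] + K1K2/[H⁺]²) = 1/(1 + 10^+2.25 + 10^+1.45) = 0.004831
DIC = [CO2*]/α₀ = 1.382×10^-5 / 0.004831 = 2.86 mmol/kg

DIC = 2.86 mmol/kg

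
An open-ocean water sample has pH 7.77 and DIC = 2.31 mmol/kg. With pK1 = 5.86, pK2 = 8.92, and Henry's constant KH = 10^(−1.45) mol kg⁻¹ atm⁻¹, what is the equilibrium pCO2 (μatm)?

α₀ = 1 / (1 + K1/[H⁺] + K1K2/[H⁺]²) = 1 / (1 + 10^+1.91 + 10^+0.76)
   = 1 / (1 + 81.283 + 5.7544) = 1/88.037 = 0.01136
[CO2*] = α₀ × DIC = 0.01136 × 2.31 = 0.02624 mmol/kg
pCO2 = [CO2*]/KH = 2.624×10^-5 / 3.548×10^-2 = 740 μatm

pCO2 = 740 μatm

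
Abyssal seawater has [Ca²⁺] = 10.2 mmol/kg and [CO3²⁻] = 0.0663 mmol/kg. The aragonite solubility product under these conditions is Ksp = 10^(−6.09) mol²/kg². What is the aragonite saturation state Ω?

Ω = 0.832

Ksp = 10^(−6.09) = 8.128×10^-7
Ω = [Ca²⁺][CO3²⁻]/Ksp = (10.2×10^-3)(0.0663×10^-3) / 8.128×10^-7 = 0.832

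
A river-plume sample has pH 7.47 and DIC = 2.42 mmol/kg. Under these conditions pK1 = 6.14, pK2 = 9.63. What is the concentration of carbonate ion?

[CO3²⁻] = 15.9 μmol/kg

α₂ = 1 / (1 + [H⁺]/K2 + [H⁺]²/(K1K2)) = 1 / (1 + 10^+2.16 + 10^+0.83)
   = 1 / (1 + 144.54 + 6.7608) = 1/152.30 = 0.006566
[CO3²⁻] = α₂ × DIC = 0.006566 × 2.42 = 0.0159 mmol/kg = 15.9 μmol/kg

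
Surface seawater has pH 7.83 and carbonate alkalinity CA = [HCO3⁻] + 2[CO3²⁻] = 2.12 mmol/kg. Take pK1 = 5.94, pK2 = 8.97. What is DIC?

DIC = 2.01 mmol/kg

CA = [HCO3⁻] + 2[CO3²⁻] = (α₁ + 2α₂)·DIC
At pH 7.83: [H⁺]/K1 = 10^-1.89 = 0.012882, K2/[H⁺] = 10^-1.14 = 0.072444
α₁ = 1/(1 + 0.012882 + 0.072444) = 1/1.0853 = 0.9214; α₂ = α₁·K2/[H⁺] = 0.06675
α₁ + 2α₂ = 1.0549
DIC = CA / (α₁ + 2α₂) = 2.12 / 1.0549 = 2.01 mmol/kg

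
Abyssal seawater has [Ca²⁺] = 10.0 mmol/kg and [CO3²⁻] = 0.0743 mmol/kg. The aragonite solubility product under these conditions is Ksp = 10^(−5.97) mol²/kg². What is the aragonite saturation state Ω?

Ω = 0.693

Ksp = 10^(−5.97) = 1.072×10^-6
Ω = [Ca²⁺][CO3²⁻]/Ksp = (10.0×10^-3)(0.0743×10^-3) / 1.072×10^-6 = 0.693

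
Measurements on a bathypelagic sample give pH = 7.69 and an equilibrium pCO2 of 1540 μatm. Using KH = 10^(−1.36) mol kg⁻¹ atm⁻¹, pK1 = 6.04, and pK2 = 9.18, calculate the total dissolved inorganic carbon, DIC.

[CO2*] = KH · pCO2 = 10^(−1.36) × 1540×10^-6 = 6.722×10^-5 mol/kg
α₀ = 1/(1 + K1/[H⁺] + K1K2/[H⁺]²) = 1/(1 + 10^+1.65 + 10^+0.16) = 0.02123
DIC = [CO2*]/α₀ = 6.722×10^-5 / 0.02123 = 3.17 mmol/kg

DIC = 3.17 mmol/kg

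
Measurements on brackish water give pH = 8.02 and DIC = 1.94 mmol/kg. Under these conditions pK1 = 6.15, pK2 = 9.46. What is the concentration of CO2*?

α₀ = 1 / (1 + K1/[H⁺] + K1K2/[H⁺]²) = 1 / (1 + 10^+1.87 + 10^+0.43)
   = 1 / (1 + 74.131 + 2.6915) = 1/77.823 = 0.01285
[CO2*] = α₀ × DIC = 0.01285 × 1.94 = 0.0249 mmol/kg

[CO2*] = 0.0249 mmol/kg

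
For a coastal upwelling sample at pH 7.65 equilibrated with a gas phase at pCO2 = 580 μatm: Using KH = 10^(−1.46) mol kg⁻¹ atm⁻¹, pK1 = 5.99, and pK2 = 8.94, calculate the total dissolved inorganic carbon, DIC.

[CO2*] = KH · pCO2 = 10^(−1.46) × 580×10^-6 = 2.011×10^-5 mol/kg
α₀ = 1/(1 + K1/[H⁺] + K1K2/[H⁺]²) = 1/(1 + 10^+1.66 + 10^+0.37) = 0.02039
DIC = [CO2*]/α₀ = 2.011×10^-5 / 0.02039 = 0.986 mmol/kg

DIC = 0.986 mmol/kg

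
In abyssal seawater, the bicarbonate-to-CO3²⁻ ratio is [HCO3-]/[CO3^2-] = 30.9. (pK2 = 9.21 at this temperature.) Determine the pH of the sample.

From K2 = [H⁺][CO3^2-]/[HCO3-]:  pH = pK2 − log₁₀([HCO3-]/[CO3^2-])
log₁₀(30.9) = +1.490
pH = 9.21 − (+1.490) = 7.72

pH = 7.72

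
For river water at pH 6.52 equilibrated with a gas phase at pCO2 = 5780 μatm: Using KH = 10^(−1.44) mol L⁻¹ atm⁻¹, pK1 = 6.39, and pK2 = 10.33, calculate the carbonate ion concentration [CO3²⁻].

[CO2*] = KH · pCO2 = 10^(−1.44) × 5780×10^-6 = 2.099×10^-4 mol/L
α₀ = 1/(1 + K1/[H⁺] + K1K2/[H⁺]²) = 1/(1 + 10^+0.13 + 10^-3.68) = 0.4257
DIC = [CO2*]/α₀ = 2.099×10^-4 / 0.4257 = 0.4930 mmol/L
[CO3²⁻] = α₂·DIC; α₂ = 8.894×10^-5, so [CO3²⁻] = 8.894×10^-5 × 0.4930 = 4.38×10^-5 mmol/L = 0.0438 μmol/L

[CO3²⁻] = 0.0438 μmol/L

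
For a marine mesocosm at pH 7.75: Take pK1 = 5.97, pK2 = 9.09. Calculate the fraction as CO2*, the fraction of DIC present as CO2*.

α₀ = 1 / (1 + K1/[H⁺] + K1K2/[H⁺]²) = 1 / (1 + 10^+1.78 + 10^+0.44)
   = 1 / (1 + 60.256 + 2.7542) = 1/64.010 = 0.01562

α₀ = 0.0156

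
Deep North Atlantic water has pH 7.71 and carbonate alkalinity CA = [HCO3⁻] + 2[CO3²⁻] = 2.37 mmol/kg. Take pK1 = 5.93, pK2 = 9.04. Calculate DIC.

CA = [HCO3⁻] + 2[CO3²⁻] = (α₁ + 2α₂)·DIC
At pH 7.71: [H⁺]/K1 = 10^-1.78 = 0.016596, K2/[H⁺] = 10^-1.33 = 0.046774
α₁ = 1/(1 + 0.016596 + 0.046774) = 1/1.0634 = 0.9404; α₂ = α₁·K2/[H⁺] = 0.04399
α₁ + 2α₂ = 1.0284
DIC = CA / (α₁ + 2α₂) = 2.37 / 1.0284 = 2.30 mmol/kg

DIC = 2.30 mmol/kg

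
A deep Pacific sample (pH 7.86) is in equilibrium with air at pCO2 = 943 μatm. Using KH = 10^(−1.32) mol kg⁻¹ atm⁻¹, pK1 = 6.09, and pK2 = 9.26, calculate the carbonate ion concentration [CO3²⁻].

[CO2*] = KH · pCO2 = 10^(−1.32) × 943×10^-6 = 4.513×10^-5 mol/kg
α₀ = 1/(1 + K1/[H⁺] + K1K2/[H⁺]²) = 1/(1 + 10^+1.77 + 10^+0.37) = 0.01607
DIC = [CO2*]/α₀ = 4.513×10^-5 / 0.01607 = 2.809 mmol/kg
[CO3²⁻] = α₂·DIC; α₂ = 0.03767, so [CO3²⁻] = 0.03767 × 2.809 = 0.106 mmol/kg

[CO3²⁻] = 0.106 mmol/kg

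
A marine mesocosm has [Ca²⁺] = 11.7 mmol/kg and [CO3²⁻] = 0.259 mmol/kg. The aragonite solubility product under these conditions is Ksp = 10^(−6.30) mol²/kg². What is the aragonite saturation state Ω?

Ksp = 10^(−6.30) = 5.012×10^-7
Ω = [Ca²⁺][CO3²⁻]/Ksp = (11.7×10^-3)(0.259×10^-3) / 5.012×10^-7 = 6.05

Ω = 6.05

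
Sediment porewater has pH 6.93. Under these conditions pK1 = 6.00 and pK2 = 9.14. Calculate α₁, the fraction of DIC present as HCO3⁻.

α₁ = 0.890

α₁ = 1 / (1 + [H⁺]/K1 + K2/[H⁺]) = 1 / (1 + 10^-0.93 + 10^-2.21)
   = 1 / (1 + 0.11749 + 0.0061660) = 1/1.1237 = 0.8900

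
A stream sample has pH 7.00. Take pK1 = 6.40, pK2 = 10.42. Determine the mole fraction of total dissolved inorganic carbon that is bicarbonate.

α₁ = 0.799

α₁ = 1 / (1 + [H⁺]/K1 + K2/[H⁺]) = 1 / (1 + 10^-0.60 + 10^-3.42)
   = 1 / (1 + 0.25119 + 0.00038019) = 1/1.2516 = 0.7990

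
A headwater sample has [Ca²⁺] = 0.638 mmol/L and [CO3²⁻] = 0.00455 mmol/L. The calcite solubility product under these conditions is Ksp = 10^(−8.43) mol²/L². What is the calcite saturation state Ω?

Ksp = 10^(−8.43) = 3.715×10^-9
Ω = [Ca²⁺][CO3²⁻]/Ksp = (0.638×10^-3)(0.00455×10^-3) / 3.715×10^-9 = 0.781

Ω = 0.781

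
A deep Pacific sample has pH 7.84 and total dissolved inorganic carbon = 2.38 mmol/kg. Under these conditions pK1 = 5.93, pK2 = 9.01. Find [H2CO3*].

α₀ = 1 / (1 + K1/[H⁺] + K1K2/[H⁺]²) = 1 / (1 + 10^+1.91 + 10^+0.74)
   = 1 / (1 + 81.283 + 5.4954) = 1/87.778 = 0.01139
[CO2*] = α₀ × DIC = 0.01139 × 2.38 = 0.0271 mmol/kg

[CO2*] = 0.0271 mmol/kg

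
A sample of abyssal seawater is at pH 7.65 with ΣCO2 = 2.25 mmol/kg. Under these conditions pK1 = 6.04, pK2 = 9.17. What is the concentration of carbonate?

[CO3²⁻] = 0.0644 mmol/kg

α₂ = 1 / (1 + [H⁺]/K2 + [H⁺]²/(K1K2)) = 1 / (1 + 10^+1.52 + 10^-0.09)
   = 1 / (1 + 33.113 + 0.81283) = 1/34.926 = 0.02863
[CO3²⁻] = α₂ × DIC = 0.02863 × 2.25 = 0.0644 mmol/kg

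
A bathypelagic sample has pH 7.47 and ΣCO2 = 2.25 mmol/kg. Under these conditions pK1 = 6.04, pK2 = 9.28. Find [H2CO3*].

α₀ = 1 / (1 + K1/[H⁺] + K1K2/[H⁺]²) = 1 / (1 + 10^+1.43 + 10^-0.38)
   = 1 / (1 + 26.915 + 0.41687) = 1/28.332 = 0.03530
[CO2*] = α₀ × DIC = 0.03530 × 2.25 = 0.0794 mmol/kg

[CO2*] = 0.0794 mmol/kg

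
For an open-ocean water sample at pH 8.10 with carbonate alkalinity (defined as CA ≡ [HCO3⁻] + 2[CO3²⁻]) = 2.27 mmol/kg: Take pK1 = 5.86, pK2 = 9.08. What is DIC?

CA = [HCO3⁻] + 2[CO3²⁻] = (α₁ + 2α₂)·DIC
At pH 8.10: [H⁺]/K1 = 10^-2.24 = 0.0057544, K2/[H⁺] = 10^-0.98 = 0.10471
α₁ = 1/(1 + 0.0057544 + 0.10471) = 1/1.1105 = 0.9005; α₂ = α₁·K2/[H⁺] = 0.09430
α₁ + 2α₂ = 1.0891
DIC = CA / (α₁ + 2α₂) = 2.27 / 1.0891 = 2.08 mmol/kg

DIC = 2.08 mmol/kg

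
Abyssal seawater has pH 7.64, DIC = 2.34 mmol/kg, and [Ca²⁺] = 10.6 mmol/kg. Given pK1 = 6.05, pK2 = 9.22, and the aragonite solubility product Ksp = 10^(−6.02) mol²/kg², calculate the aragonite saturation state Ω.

Ω = 0.649

α₂ = 1 / (1 + [H⁺]/K2 + [H⁺]²/(K1K2)) = 1 / (1 + 10^+1.58 + 10^-0.01)
   = 1 / (1 + 38.019 + 0.97724) = 1/39.996 = 0.02500
[CO3²⁻] = α₂ × DIC = 0.02500 × 2.34 = 0.05851 mmol/kg
Ksp = 10^(−6.02) = 9.550×10^-7
Ω = [Ca²⁺][CO3²⁻]/Ksp = (10.6×10^-3)(5.851×10^-5) / 9.550×10^-7 = 0.649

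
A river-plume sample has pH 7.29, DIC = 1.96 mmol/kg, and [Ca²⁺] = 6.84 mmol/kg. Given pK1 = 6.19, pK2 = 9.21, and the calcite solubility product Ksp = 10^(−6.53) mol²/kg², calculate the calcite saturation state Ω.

α₂ = 1 / (1 + [H⁺]/K2 + [H⁺]²/(K1K2)) = 1 / (1 + 10^+1.92 + 10^+0.82)
   = 1 / (1 + 83.176 + 6.6069) = 1/90.783 = 0.01102
[CO3²⁻] = α₂ × DIC = 0.01102 × 1.96 = 0.02159 mmol/kg
Ksp = 10^(−6.53) = 2.951×10^-7
Ω = [Ca²⁺][CO3²⁻]/Ksp = (6.84×10^-3)(2.159×10^-5) / 2.951×10^-7 = 0.500

Ω = 0.500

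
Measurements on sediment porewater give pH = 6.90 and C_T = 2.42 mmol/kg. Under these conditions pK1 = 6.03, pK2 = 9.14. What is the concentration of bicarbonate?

[HCO3⁻] = 2.12 mmol/kg

α₁ = 1 / (1 + [H⁺]/K1 + K2/[H⁺]) = 1 / (1 + 10^-0.87 + 10^-2.24)
   = 1 / (1 + 0.13490 + 0.0057544) = 1/1.1407 = 0.8767
[HCO3⁻] = α₁ × DIC = 0.8767 × 2.42 = 2.12 mmol/kg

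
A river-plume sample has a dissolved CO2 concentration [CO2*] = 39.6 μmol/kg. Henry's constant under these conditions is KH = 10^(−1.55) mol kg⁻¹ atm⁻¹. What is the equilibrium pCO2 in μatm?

pCO2 = 1410 μatm

KH = 10^(−1.55) = 2.818×10^-2 mol kg⁻¹ atm⁻¹
pCO2 = [CO2*]/KH = 39.6×10^-6 / 2.818×10^-2 = 1.41×10^-3 atm = 1410 μatm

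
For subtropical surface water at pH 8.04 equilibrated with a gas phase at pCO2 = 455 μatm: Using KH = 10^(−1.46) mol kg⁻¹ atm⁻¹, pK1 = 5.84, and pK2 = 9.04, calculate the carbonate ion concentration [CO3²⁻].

[CO3²⁻] = 0.250 mmol/kg

[CO2*] = KH · pCO2 = 10^(−1.46) × 455×10^-6 = 1.578×10^-5 mol/kg
α₀ = 1/(1 + K1/[H⁺] + K1K2/[H⁺]²) = 1/(1 + 10^+2.20 + 10^+1.20) = 0.005703
DIC = [CO2*]/α₀ = 1.578×10^-5 / 0.005703 = 2.766 mmol/kg
[CO3²⁻] = α₂·DIC; α₂ = 0.09039, so [CO3²⁻] = 0.09039 × 2.766 = 0.250 mmol/kg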